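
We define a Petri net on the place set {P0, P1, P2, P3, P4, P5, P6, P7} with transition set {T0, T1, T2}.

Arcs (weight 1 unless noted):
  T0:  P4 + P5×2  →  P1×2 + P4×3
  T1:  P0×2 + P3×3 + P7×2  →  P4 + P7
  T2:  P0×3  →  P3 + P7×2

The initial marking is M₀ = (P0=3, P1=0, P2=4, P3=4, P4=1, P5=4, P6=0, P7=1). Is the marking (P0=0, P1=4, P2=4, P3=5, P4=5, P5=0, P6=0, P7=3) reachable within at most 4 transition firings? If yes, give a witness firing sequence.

YES — reachable via ⟨T0, T0, T2⟩ (3 firings)

step 1: fire T0:  (P0=3, P1=0, P2=4, P3=4, P4=1, P5=4, P6=0, P7=1) → (P0=3, P1=2, P2=4, P3=4, P4=3, P5=2, P6=0, P7=1)
step 2: fire T0:  (P0=3, P1=2, P2=4, P3=4, P4=3, P5=2, P6=0, P7=1) → (P0=3, P1=4, P2=4, P3=4, P4=5, P5=0, P6=0, P7=1)
step 3: fire T2:  (P0=3, P1=4, P2=4, P3=4, P4=5, P5=0, P6=0, P7=1) → (P0=0, P1=4, P2=4, P3=5, P4=5, P5=0, P6=0, P7=3)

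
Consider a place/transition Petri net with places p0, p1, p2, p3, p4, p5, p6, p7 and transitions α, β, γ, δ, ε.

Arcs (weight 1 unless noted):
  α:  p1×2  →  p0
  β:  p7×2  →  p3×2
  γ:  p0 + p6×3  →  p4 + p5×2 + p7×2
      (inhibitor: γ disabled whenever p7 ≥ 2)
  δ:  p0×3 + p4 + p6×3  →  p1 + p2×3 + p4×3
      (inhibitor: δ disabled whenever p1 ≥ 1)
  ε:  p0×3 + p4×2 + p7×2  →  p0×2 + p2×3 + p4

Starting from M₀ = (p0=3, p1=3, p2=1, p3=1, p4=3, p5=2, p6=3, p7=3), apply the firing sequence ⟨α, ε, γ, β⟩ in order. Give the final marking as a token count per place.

(p0=2, p1=1, p2=4, p3=3, p4=3, p5=4, p6=0, p7=1)

step 1: fire α:  (p0=3, p1=3, p2=1, p3=1, p4=3, p5=2, p6=3, p7=3) → (p0=4, p1=1, p2=1, p3=1, p4=3, p5=2, p6=3, p7=3)
step 2: fire ε:  (p0=4, p1=1, p2=1, p3=1, p4=3, p5=2, p6=3, p7=3) → (p0=3, p1=1, p2=4, p3=1, p4=2, p5=2, p6=3, p7=1)
step 3: fire γ:  (p0=3, p1=1, p2=4, p3=1, p4=2, p5=2, p6=3, p7=1) → (p0=2, p1=1, p2=4, p3=1, p4=3, p5=4, p6=0, p7=3)
step 4: fire β:  (p0=2, p1=1, p2=4, p3=1, p4=3, p5=4, p6=0, p7=3) → (p0=2, p1=1, p2=4, p3=3, p4=3, p5=4, p6=0, p7=1)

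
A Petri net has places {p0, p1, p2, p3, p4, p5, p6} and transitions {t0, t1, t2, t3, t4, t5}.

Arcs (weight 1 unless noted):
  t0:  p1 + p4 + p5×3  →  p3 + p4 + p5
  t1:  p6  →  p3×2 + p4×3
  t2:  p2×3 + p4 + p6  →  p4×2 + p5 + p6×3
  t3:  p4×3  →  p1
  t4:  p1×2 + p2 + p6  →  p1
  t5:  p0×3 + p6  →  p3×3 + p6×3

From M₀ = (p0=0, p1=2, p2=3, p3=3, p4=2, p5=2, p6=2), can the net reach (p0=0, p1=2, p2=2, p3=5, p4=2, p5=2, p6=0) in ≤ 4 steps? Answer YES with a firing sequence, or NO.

step 1: fire t1:  (p0=0, p1=2, p2=3, p3=3, p4=2, p5=2, p6=2) → (p0=0, p1=2, p2=3, p3=5, p4=5, p5=2, p6=1)
step 2: fire t3:  (p0=0, p1=2, p2=3, p3=5, p4=5, p5=2, p6=1) → (p0=0, p1=3, p2=3, p3=5, p4=2, p5=2, p6=1)
step 3: fire t4:  (p0=0, p1=3, p2=3, p3=5, p4=2, p5=2, p6=1) → (p0=0, p1=2, p2=2, p3=5, p4=2, p5=2, p6=0)

YES — reachable via ⟨t1, t3, t4⟩ (3 firings)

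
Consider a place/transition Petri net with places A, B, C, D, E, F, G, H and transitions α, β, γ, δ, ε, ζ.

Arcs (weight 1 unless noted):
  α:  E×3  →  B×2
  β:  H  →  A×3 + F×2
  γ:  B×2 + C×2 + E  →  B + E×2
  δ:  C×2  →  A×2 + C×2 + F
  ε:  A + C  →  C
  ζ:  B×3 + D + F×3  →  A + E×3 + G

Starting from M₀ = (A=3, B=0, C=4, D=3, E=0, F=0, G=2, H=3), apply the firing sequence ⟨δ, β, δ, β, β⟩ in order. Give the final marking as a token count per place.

step 1: fire δ:  (A=3, B=0, C=4, D=3, E=0, F=0, G=2, H=3) → (A=5, B=0, C=4, D=3, E=0, F=1, G=2, H=3)
step 2: fire β:  (A=5, B=0, C=4, D=3, E=0, F=1, G=2, H=3) → (A=8, B=0, C=4, D=3, E=0, F=3, G=2, H=2)
step 3: fire δ:  (A=8, B=0, C=4, D=3, E=0, F=3, G=2, H=2) → (A=10, B=0, C=4, D=3, E=0, F=4, G=2, H=2)
step 4: fire β:  (A=10, B=0, C=4, D=3, E=0, F=4, G=2, H=2) → (A=13, B=0, C=4, D=3, E=0, F=6, G=2, H=1)
step 5: fire β:  (A=13, B=0, C=4, D=3, E=0, F=6, G=2, H=1) → (A=16, B=0, C=4, D=3, E=0, F=8, G=2, H=0)

(A=16, B=0, C=4, D=3, E=0, F=8, G=2, H=0)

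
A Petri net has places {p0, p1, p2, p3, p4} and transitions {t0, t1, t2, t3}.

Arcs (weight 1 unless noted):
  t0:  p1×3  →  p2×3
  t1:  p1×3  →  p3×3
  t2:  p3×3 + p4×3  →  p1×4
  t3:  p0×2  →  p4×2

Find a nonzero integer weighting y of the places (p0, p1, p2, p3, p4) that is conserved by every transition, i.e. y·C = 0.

Incidence matrix C (rows=places, cols=transitions):
       t0   t1   t2   t3
   p0   0    0    0   -2
   p1  -3   -3    4    0
   p2   3    0    0    0
   p3   0    3   -3    0
   p4   0    0   -3    2

Candidate y = [1, 3, 3, 3, 1]; check y·C column-wise:
  col t0: 1·0 + 3·-3 + 3·3 + 3·0 + 1·0 = 0
  col t1: 1·0 + 3·-3 + 3·0 + 3·3 + 1·0 = 0
  col t2: 1·0 + 3·4 + 3·0 + 3·-3 + 1·-3 = 0
  col t3: 1·-2 + 3·0 + 3·0 + 3·0 + 1·2 = 0

y = (p0:1, p1:3, p2:3, p3:3, p4:1)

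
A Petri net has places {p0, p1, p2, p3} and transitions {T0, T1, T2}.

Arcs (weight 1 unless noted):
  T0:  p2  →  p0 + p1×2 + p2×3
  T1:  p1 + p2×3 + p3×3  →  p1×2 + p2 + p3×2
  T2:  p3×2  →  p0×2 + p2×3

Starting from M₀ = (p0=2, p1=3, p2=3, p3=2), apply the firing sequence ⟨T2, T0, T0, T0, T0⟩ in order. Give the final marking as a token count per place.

step 1: fire T2:  (p0=2, p1=3, p2=3, p3=2) → (p0=4, p1=3, p2=6, p3=0)
step 2: fire T0:  (p0=4, p1=3, p2=6, p3=0) → (p0=5, p1=5, p2=8, p3=0)
step 3: fire T0:  (p0=5, p1=5, p2=8, p3=0) → (p0=6, p1=7, p2=10, p3=0)
step 4: fire T0:  (p0=6, p1=7, p2=10, p3=0) → (p0=7, p1=9, p2=12, p3=0)
step 5: fire T0:  (p0=7, p1=9, p2=12, p3=0) → (p0=8, p1=11, p2=14, p3=0)

(p0=8, p1=11, p2=14, p3=0)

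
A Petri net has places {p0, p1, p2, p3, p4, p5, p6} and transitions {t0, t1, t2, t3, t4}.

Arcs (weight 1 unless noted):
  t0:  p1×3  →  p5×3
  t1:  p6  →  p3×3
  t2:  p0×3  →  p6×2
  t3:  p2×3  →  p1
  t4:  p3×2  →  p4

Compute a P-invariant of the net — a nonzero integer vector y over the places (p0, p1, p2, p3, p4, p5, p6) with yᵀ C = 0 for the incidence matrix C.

Incidence matrix C (rows=places, cols=transitions):
       t0   t1   t2   t3   t4
   p0   0    0   -3    0    0
   p1  -3    0    0    1    0
   p2   0    0    0   -3    0
   p3   0    3    0    0   -2
   p4   0    0    0    0    1
   p5   3    0    0    0    0
   p6   0   -1    2    0    0

Candidate y = [0, 3, 1, 0, 0, 3, 0]; check y·C column-wise:
  col t0: 3·-3 + 1·0 + 3·3 = 0
  col t1: 3·0 + 1·0 + 0·3 + 3·0 + 0·-1 = 0
  col t2: 0·-3 + 3·0 + 1·0 + 3·0 + 0·2 = 0
  col t3: 3·1 + 1·-3 + 3·0 = 0
  col t4: 3·0 + 1·0 + 0·-2 + 0·1 + 3·0 = 0

y = (p0:0, p1:3, p2:1, p3:0, p4:0, p5:3, p6:0)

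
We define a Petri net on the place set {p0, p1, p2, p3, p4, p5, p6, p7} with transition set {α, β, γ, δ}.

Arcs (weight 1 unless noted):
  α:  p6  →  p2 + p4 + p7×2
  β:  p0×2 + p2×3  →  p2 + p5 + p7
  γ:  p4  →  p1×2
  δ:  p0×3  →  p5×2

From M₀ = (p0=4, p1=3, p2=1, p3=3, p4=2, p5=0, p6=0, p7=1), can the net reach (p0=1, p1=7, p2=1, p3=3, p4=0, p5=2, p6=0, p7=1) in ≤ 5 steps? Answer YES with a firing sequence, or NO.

YES — reachable via ⟨γ, γ, δ⟩ (3 firings)

step 1: fire γ:  (p0=4, p1=3, p2=1, p3=3, p4=2, p5=0, p6=0, p7=1) → (p0=4, p1=5, p2=1, p3=3, p4=1, p5=0, p6=0, p7=1)
step 2: fire γ:  (p0=4, p1=5, p2=1, p3=3, p4=1, p5=0, p6=0, p7=1) → (p0=4, p1=7, p2=1, p3=3, p4=0, p5=0, p6=0, p7=1)
step 3: fire δ:  (p0=4, p1=7, p2=1, p3=3, p4=0, p5=0, p6=0, p7=1) → (p0=1, p1=7, p2=1, p3=3, p4=0, p5=2, p6=0, p7=1)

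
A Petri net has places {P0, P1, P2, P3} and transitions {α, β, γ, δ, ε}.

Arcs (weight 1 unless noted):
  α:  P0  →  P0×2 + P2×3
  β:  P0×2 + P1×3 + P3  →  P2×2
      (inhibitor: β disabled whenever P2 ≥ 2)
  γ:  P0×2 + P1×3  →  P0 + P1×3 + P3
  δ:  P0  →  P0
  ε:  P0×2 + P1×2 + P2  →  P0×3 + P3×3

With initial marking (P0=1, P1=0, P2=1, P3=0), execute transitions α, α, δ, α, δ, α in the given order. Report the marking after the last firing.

(P0=5, P1=0, P2=13, P3=0)

step 1: fire α:  (P0=1, P1=0, P2=1, P3=0) → (P0=2, P1=0, P2=4, P3=0)
step 2: fire α:  (P0=2, P1=0, P2=4, P3=0) → (P0=3, P1=0, P2=7, P3=0)
step 3: fire δ:  (P0=3, P1=0, P2=7, P3=0) → (P0=3, P1=0, P2=7, P3=0)
step 4: fire α:  (P0=3, P1=0, P2=7, P3=0) → (P0=4, P1=0, P2=10, P3=0)
step 5: fire δ:  (P0=4, P1=0, P2=10, P3=0) → (P0=4, P1=0, P2=10, P3=0)
step 6: fire α:  (P0=4, P1=0, P2=10, P3=0) → (P0=5, P1=0, P2=13, P3=0)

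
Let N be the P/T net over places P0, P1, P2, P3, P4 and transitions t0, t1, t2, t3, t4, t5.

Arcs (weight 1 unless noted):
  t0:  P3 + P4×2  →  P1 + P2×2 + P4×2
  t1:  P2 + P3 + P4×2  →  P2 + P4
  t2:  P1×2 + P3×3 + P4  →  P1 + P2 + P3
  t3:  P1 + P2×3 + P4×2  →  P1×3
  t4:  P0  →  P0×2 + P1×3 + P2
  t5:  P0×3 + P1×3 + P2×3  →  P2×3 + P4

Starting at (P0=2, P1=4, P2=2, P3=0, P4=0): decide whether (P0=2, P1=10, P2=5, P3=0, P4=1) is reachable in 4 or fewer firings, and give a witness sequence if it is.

YES — reachable via ⟨t4, t4, t4, t5⟩ (4 firings)

step 1: fire t4:  (P0=2, P1=4, P2=2, P3=0, P4=0) → (P0=3, P1=7, P2=3, P3=0, P4=0)
step 2: fire t4:  (P0=3, P1=7, P2=3, P3=0, P4=0) → (P0=4, P1=10, P2=4, P3=0, P4=0)
step 3: fire t4:  (P0=4, P1=10, P2=4, P3=0, P4=0) → (P0=5, P1=13, P2=5, P3=0, P4=0)
step 4: fire t5:  (P0=5, P1=13, P2=5, P3=0, P4=0) → (P0=2, P1=10, P2=5, P3=0, P4=1)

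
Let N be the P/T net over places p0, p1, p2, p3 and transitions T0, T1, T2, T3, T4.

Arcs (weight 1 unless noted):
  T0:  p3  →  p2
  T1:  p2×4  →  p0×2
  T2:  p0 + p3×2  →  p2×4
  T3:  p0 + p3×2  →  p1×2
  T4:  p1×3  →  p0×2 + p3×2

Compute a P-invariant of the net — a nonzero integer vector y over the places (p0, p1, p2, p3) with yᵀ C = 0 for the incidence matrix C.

y = (p0:2, p1:2, p2:1, p3:1)

Incidence matrix C (rows=places, cols=transitions):
       T0   T1   T2   T3   T4
   p0   0    2   -1   -1    2
   p1   0    0    0    2   -3
   p2   1   -4    4    0    0
   p3  -1    0   -2   -2    2

Candidate y = [2, 2, 1, 1]; check y·C column-wise:
  col T0: 2·0 + 2·0 + 1·1 + 1·-1 = 0
  col T1: 2·2 + 2·0 + 1·-4 + 1·0 = 0
  col T2: 2·-1 + 2·0 + 1·4 + 1·-2 = 0
  col T3: 2·-1 + 2·2 + 1·0 + 1·-2 = 0
  col T4: 2·2 + 2·-3 + 1·0 + 1·2 = 0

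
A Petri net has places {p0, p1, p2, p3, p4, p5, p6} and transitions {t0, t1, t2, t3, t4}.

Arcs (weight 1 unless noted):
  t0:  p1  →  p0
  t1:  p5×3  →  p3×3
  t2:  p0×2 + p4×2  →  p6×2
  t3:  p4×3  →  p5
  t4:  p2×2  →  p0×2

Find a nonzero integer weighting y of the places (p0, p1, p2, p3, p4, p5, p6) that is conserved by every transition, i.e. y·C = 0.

y = (p0:1, p1:1, p2:1, p3:-3, p4:-1, p5:-3, p6:0)

Incidence matrix C (rows=places, cols=transitions):
       t0   t1   t2   t3   t4
   p0   1    0   -2    0    2
   p1  -1    0    0    0    0
   p2   0    0    0    0   -2
   p3   0    3    0    0    0
   p4   0    0   -2   -3    0
   p5   0   -3    0    1    0
   p6   0    0    2    0    0

Candidate y = [1, 1, 1, -3, -1, -3, 0]; check y·C column-wise:
  col t0: 1·1 + 1·-1 + 1·0 + -3·0 + -1·0 + -3·0 = 0
  col t1: 1·0 + 1·0 + 1·0 + -3·3 + -1·0 + -3·-3 = 0
  col t2: 1·-2 + 1·0 + 1·0 + -3·0 + -1·-2 + -3·0 + 0·2 = 0
  col t3: 1·0 + 1·0 + 1·0 + -3·0 + -1·-3 + -3·1 = 0
  col t4: 1·2 + 1·0 + 1·-2 + -3·0 + -1·0 + -3·0 = 0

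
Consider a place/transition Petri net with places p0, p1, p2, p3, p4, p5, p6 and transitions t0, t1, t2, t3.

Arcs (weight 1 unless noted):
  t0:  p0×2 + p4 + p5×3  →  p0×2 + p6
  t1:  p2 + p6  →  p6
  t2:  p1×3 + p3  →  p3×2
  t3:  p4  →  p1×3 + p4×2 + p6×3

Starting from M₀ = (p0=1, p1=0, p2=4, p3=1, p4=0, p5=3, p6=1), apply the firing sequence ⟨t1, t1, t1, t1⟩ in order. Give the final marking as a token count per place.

(p0=1, p1=0, p2=0, p3=1, p4=0, p5=3, p6=1)

step 1: fire t1:  (p0=1, p1=0, p2=4, p3=1, p4=0, p5=3, p6=1) → (p0=1, p1=0, p2=3, p3=1, p4=0, p5=3, p6=1)
step 2: fire t1:  (p0=1, p1=0, p2=3, p3=1, p4=0, p5=3, p6=1) → (p0=1, p1=0, p2=2, p3=1, p4=0, p5=3, p6=1)
step 3: fire t1:  (p0=1, p1=0, p2=2, p3=1, p4=0, p5=3, p6=1) → (p0=1, p1=0, p2=1, p3=1, p4=0, p5=3, p6=1)
step 4: fire t1:  (p0=1, p1=0, p2=1, p3=1, p4=0, p5=3, p6=1) → (p0=1, p1=0, p2=0, p3=1, p4=0, p5=3, p6=1)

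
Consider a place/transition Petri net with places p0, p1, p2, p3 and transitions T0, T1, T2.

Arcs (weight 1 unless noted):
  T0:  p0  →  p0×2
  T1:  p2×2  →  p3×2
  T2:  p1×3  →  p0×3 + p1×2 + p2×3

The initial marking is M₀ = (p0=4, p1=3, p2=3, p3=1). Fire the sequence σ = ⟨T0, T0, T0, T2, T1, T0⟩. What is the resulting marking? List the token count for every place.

step 1: fire T0:  (p0=4, p1=3, p2=3, p3=1) → (p0=5, p1=3, p2=3, p3=1)
step 2: fire T0:  (p0=5, p1=3, p2=3, p3=1) → (p0=6, p1=3, p2=3, p3=1)
step 3: fire T0:  (p0=6, p1=3, p2=3, p3=1) → (p0=7, p1=3, p2=3, p3=1)
step 4: fire T2:  (p0=7, p1=3, p2=3, p3=1) → (p0=10, p1=2, p2=6, p3=1)
step 5: fire T1:  (p0=10, p1=2, p2=6, p3=1) → (p0=10, p1=2, p2=4, p3=3)
step 6: fire T0:  (p0=10, p1=2, p2=4, p3=3) → (p0=11, p1=2, p2=4, p3=3)

(p0=11, p1=2, p2=4, p3=3)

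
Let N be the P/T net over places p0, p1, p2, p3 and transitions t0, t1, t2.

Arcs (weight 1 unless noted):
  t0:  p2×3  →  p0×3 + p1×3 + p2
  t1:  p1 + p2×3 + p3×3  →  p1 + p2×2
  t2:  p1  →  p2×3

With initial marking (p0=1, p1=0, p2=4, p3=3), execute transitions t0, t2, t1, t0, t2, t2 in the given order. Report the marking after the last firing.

step 1: fire t0:  (p0=1, p1=0, p2=4, p3=3) → (p0=4, p1=3, p2=2, p3=3)
step 2: fire t2:  (p0=4, p1=3, p2=2, p3=3) → (p0=4, p1=2, p2=5, p3=3)
step 3: fire t1:  (p0=4, p1=2, p2=5, p3=3) → (p0=4, p1=2, p2=4, p3=0)
step 4: fire t0:  (p0=4, p1=2, p2=4, p3=0) → (p0=7, p1=5, p2=2, p3=0)
step 5: fire t2:  (p0=7, p1=5, p2=2, p3=0) → (p0=7, p1=4, p2=5, p3=0)
step 6: fire t2:  (p0=7, p1=4, p2=5, p3=0) → (p0=7, p1=3, p2=8, p3=0)

(p0=7, p1=3, p2=8, p3=0)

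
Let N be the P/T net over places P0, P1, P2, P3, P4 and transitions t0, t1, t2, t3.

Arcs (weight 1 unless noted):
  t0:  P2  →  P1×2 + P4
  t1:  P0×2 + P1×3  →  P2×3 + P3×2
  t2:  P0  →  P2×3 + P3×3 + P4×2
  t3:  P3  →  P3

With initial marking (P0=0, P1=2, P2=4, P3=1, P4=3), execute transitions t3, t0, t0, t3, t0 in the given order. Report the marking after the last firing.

step 1: fire t3:  (P0=0, P1=2, P2=4, P3=1, P4=3) → (P0=0, P1=2, P2=4, P3=1, P4=3)
step 2: fire t0:  (P0=0, P1=2, P2=4, P3=1, P4=3) → (P0=0, P1=4, P2=3, P3=1, P4=4)
step 3: fire t0:  (P0=0, P1=4, P2=3, P3=1, P4=4) → (P0=0, P1=6, P2=2, P3=1, P4=5)
step 4: fire t3:  (P0=0, P1=6, P2=2, P3=1, P4=5) → (P0=0, P1=6, P2=2, P3=1, P4=5)
step 5: fire t0:  (P0=0, P1=6, P2=2, P3=1, P4=5) → (P0=0, P1=8, P2=1, P3=1, P4=6)

(P0=0, P1=8, P2=1, P3=1, P4=6)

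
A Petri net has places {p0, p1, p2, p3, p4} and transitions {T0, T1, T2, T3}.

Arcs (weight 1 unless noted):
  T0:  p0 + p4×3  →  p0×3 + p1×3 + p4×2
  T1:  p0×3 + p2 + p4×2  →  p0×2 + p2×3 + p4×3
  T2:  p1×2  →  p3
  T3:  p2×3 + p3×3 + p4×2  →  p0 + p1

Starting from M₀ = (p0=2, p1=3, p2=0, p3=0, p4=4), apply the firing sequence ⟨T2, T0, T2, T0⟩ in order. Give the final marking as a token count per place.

(p0=6, p1=5, p2=0, p3=2, p4=2)

step 1: fire T2:  (p0=2, p1=3, p2=0, p3=0, p4=4) → (p0=2, p1=1, p2=0, p3=1, p4=4)
step 2: fire T0:  (p0=2, p1=1, p2=0, p3=1, p4=4) → (p0=4, p1=4, p2=0, p3=1, p4=3)
step 3: fire T2:  (p0=4, p1=4, p2=0, p3=1, p4=3) → (p0=4, p1=2, p2=0, p3=2, p4=3)
step 4: fire T0:  (p0=4, p1=2, p2=0, p3=2, p4=3) → (p0=6, p1=5, p2=0, p3=2, p4=2)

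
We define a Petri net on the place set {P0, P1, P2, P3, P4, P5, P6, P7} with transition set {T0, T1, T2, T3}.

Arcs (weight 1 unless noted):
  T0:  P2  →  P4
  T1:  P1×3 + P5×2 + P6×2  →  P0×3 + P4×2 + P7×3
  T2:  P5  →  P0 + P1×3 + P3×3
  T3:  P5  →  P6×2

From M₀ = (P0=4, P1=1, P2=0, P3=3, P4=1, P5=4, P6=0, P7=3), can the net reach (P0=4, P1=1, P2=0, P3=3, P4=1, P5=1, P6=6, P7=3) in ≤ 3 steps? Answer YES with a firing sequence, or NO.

YES — reachable via ⟨T3, T3, T3⟩ (3 firings)

step 1: fire T3:  (P0=4, P1=1, P2=0, P3=3, P4=1, P5=4, P6=0, P7=3) → (P0=4, P1=1, P2=0, P3=3, P4=1, P5=3, P6=2, P7=3)
step 2: fire T3:  (P0=4, P1=1, P2=0, P3=3, P4=1, P5=3, P6=2, P7=3) → (P0=4, P1=1, P2=0, P3=3, P4=1, P5=2, P6=4, P7=3)
step 3: fire T3:  (P0=4, P1=1, P2=0, P3=3, P4=1, P5=2, P6=4, P7=3) → (P0=4, P1=1, P2=0, P3=3, P4=1, P5=1, P6=6, P7=3)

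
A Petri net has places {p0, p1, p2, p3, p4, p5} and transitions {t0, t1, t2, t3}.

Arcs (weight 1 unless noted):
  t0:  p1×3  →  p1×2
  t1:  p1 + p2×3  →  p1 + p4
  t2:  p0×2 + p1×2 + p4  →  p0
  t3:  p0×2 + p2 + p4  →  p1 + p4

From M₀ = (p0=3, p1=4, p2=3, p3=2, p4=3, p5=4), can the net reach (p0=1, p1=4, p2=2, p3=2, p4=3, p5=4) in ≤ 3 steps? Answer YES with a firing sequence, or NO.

step 1: fire t0:  (p0=3, p1=4, p2=3, p3=2, p4=3, p5=4) → (p0=3, p1=3, p2=3, p3=2, p4=3, p5=4)
step 2: fire t3:  (p0=3, p1=3, p2=3, p3=2, p4=3, p5=4) → (p0=1, p1=4, p2=2, p3=2, p4=3, p5=4)

YES — reachable via ⟨t0, t3⟩ (2 firings)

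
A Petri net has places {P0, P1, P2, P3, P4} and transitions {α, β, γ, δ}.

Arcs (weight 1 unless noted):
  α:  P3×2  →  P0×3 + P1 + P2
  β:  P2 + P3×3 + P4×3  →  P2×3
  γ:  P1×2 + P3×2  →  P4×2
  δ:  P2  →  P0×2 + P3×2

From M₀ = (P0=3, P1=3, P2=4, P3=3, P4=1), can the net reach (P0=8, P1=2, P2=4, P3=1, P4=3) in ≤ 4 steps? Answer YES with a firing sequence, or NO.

step 1: fire α:  (P0=3, P1=3, P2=4, P3=3, P4=1) → (P0=6, P1=4, P2=5, P3=1, P4=1)
step 2: fire δ:  (P0=6, P1=4, P2=5, P3=1, P4=1) → (P0=8, P1=4, P2=4, P3=3, P4=1)
step 3: fire γ:  (P0=8, P1=4, P2=4, P3=3, P4=1) → (P0=8, P1=2, P2=4, P3=1, P4=3)

YES — reachable via ⟨α, δ, γ⟩ (3 firings)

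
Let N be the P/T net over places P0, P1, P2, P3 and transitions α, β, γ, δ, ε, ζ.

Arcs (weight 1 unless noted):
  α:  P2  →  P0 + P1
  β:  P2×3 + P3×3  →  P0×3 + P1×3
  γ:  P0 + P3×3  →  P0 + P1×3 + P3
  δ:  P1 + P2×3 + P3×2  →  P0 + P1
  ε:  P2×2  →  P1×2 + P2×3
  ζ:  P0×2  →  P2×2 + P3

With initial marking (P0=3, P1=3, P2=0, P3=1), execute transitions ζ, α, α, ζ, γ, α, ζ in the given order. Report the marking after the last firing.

step 1: fire ζ:  (P0=3, P1=3, P2=0, P3=1) → (P0=1, P1=3, P2=2, P3=2)
step 2: fire α:  (P0=1, P1=3, P2=2, P3=2) → (P0=2, P1=4, P2=1, P3=2)
step 3: fire α:  (P0=2, P1=4, P2=1, P3=2) → (P0=3, P1=5, P2=0, P3=2)
step 4: fire ζ:  (P0=3, P1=5, P2=0, P3=2) → (P0=1, P1=5, P2=2, P3=3)
step 5: fire γ:  (P0=1, P1=5, P2=2, P3=3) → (P0=1, P1=8, P2=2, P3=1)
step 6: fire α:  (P0=1, P1=8, P2=2, P3=1) → (P0=2, P1=9, P2=1, P3=1)
step 7: fire ζ:  (P0=2, P1=9, P2=1, P3=1) → (P0=0, P1=9, P2=3, P3=2)

(P0=0, P1=9, P2=3, P3=2)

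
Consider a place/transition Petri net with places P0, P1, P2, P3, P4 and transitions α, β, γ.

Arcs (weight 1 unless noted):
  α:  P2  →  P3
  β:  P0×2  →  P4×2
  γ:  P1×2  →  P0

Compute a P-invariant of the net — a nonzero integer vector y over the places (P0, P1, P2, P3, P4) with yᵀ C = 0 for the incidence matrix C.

Incidence matrix C (rows=places, cols=transitions):
        α    β    γ
   P0   0   -2    1
   P1   0    0   -2
   P2  -1    0    0
   P3   1    0    0
   P4   0    2    0

Candidate y = [0, 0, 1, 1, 0]; check y·C column-wise:
  col α: 1·-1 + 1·1 = 0
  col β: 0·-2 + 1·0 + 1·0 + 0·2 = 0
  col γ: 0·1 + 0·-2 + 1·0 + 1·0 = 0

y = (P0:0, P1:0, P2:1, P3:1, P4:0)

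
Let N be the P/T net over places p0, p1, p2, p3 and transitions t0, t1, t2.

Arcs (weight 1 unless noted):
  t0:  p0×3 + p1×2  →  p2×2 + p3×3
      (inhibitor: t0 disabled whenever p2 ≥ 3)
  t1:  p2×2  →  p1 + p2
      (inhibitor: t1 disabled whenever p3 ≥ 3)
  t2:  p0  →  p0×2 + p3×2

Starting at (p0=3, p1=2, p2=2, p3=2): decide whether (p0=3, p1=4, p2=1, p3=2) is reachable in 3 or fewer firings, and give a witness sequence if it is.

NO — not reachable within 3 firings

depth 0: 1 marking
depth 1: 4 markings reached so far
depth 2: 8 markings reached so far
depth 3: 12 markings reached so far
target is not among the 12 markings reachable within 3 steps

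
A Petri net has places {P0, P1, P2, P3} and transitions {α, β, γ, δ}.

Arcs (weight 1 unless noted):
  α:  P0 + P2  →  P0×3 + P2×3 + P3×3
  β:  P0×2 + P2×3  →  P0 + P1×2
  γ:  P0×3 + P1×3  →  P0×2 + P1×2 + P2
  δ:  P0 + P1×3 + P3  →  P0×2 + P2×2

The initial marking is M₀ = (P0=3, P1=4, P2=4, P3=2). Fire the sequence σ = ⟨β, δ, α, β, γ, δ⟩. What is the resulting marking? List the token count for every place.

(P0=4, P1=1, P2=5, P3=3)

step 1: fire β:  (P0=3, P1=4, P2=4, P3=2) → (P0=2, P1=6, P2=1, P3=2)
step 2: fire δ:  (P0=2, P1=6, P2=1, P3=2) → (P0=3, P1=3, P2=3, P3=1)
step 3: fire α:  (P0=3, P1=3, P2=3, P3=1) → (P0=5, P1=3, P2=5, P3=4)
step 4: fire β:  (P0=5, P1=3, P2=5, P3=4) → (P0=4, P1=5, P2=2, P3=4)
step 5: fire γ:  (P0=4, P1=5, P2=2, P3=4) → (P0=3, P1=4, P2=3, P3=4)
step 6: fire δ:  (P0=3, P1=4, P2=3, P3=4) → (P0=4, P1=1, P2=5, P3=3)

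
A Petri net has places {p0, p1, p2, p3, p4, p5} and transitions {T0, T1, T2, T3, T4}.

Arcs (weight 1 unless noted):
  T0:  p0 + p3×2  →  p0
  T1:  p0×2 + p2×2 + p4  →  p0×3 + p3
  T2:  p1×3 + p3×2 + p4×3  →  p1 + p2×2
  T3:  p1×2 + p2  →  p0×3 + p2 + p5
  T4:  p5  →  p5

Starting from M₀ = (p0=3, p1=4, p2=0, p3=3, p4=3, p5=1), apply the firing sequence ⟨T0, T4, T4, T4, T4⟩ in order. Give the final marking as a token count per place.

step 1: fire T0:  (p0=3, p1=4, p2=0, p3=3, p4=3, p5=1) → (p0=3, p1=4, p2=0, p3=1, p4=3, p5=1)
step 2: fire T4:  (p0=3, p1=4, p2=0, p3=1, p4=3, p5=1) → (p0=3, p1=4, p2=0, p3=1, p4=3, p5=1)
step 3: fire T4:  (p0=3, p1=4, p2=0, p3=1, p4=3, p5=1) → (p0=3, p1=4, p2=0, p3=1, p4=3, p5=1)
step 4: fire T4:  (p0=3, p1=4, p2=0, p3=1, p4=3, p5=1) → (p0=3, p1=4, p2=0, p3=1, p4=3, p5=1)
step 5: fire T4:  (p0=3, p1=4, p2=0, p3=1, p4=3, p5=1) → (p0=3, p1=4, p2=0, p3=1, p4=3, p5=1)

(p0=3, p1=4, p2=0, p3=1, p4=3, p5=1)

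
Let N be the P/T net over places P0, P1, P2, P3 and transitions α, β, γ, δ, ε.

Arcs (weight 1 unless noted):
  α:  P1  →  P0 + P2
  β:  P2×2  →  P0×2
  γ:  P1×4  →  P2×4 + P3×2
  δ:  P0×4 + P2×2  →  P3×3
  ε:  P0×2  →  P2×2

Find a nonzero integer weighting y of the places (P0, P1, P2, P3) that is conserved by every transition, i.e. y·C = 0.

y = (P0:1, P1:2, P2:1, P3:2)

Incidence matrix C (rows=places, cols=transitions):
        α    β    γ    δ    ε
   P0   1    2    0   -4   -2
   P1  -1    0   -4    0    0
   P2   1   -2    4   -2    2
   P3   0    0    2    3    0

Candidate y = [1, 2, 1, 2]; check y·C column-wise:
  col α: 1·1 + 2·-1 + 1·1 + 2·0 = 0
  col β: 1·2 + 2·0 + 1·-2 + 2·0 = 0
  col γ: 1·0 + 2·-4 + 1·4 + 2·2 = 0
  col δ: 1·-4 + 2·0 + 1·-2 + 2·3 = 0
  col ε: 1·-2 + 2·0 + 1·2 + 2·0 = 0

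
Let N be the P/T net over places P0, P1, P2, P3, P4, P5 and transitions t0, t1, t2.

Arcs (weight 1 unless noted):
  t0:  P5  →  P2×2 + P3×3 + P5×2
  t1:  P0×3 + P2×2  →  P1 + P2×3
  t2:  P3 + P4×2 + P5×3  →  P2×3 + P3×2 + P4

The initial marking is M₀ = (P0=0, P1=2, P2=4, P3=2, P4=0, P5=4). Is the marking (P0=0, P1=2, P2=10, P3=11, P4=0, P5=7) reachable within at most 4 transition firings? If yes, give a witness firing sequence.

step 1: fire t0:  (P0=0, P1=2, P2=4, P3=2, P4=0, P5=4) → (P0=0, P1=2, P2=6, P3=5, P4=0, P5=5)
step 2: fire t0:  (P0=0, P1=2, P2=6, P3=5, P4=0, P5=5) → (P0=0, P1=2, P2=8, P3=8, P4=0, P5=6)
step 3: fire t0:  (P0=0, P1=2, P2=8, P3=8, P4=0, P5=6) → (P0=0, P1=2, P2=10, P3=11, P4=0, P5=7)

YES — reachable via ⟨t0, t0, t0⟩ (3 firings)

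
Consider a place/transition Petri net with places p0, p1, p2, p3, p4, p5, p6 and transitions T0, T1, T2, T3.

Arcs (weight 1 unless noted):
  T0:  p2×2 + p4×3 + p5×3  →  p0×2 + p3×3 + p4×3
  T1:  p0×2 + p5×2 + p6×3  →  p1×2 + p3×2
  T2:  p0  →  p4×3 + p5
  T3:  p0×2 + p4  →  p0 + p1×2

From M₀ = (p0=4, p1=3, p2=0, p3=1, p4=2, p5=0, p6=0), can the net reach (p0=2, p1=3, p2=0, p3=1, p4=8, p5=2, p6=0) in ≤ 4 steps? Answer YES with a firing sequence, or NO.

YES — reachable via ⟨T2, T2⟩ (2 firings)

step 1: fire T2:  (p0=4, p1=3, p2=0, p3=1, p4=2, p5=0, p6=0) → (p0=3, p1=3, p2=0, p3=1, p4=5, p5=1, p6=0)
step 2: fire T2:  (p0=3, p1=3, p2=0, p3=1, p4=5, p5=1, p6=0) → (p0=2, p1=3, p2=0, p3=1, p4=8, p5=2, p6=0)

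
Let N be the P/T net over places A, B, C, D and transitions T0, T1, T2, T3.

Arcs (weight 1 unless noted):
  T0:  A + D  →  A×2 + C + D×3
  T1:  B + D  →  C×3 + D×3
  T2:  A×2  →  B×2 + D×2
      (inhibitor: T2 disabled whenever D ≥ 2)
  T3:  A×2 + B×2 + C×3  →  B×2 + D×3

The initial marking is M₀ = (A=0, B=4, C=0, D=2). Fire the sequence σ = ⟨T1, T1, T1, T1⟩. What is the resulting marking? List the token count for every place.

(A=0, B=0, C=12, D=10)

step 1: fire T1:  (A=0, B=4, C=0, D=2) → (A=0, B=3, C=3, D=4)
step 2: fire T1:  (A=0, B=3, C=3, D=4) → (A=0, B=2, C=6, D=6)
step 3: fire T1:  (A=0, B=2, C=6, D=6) → (A=0, B=1, C=9, D=8)
step 4: fire T1:  (A=0, B=1, C=9, D=8) → (A=0, B=0, C=12, D=10)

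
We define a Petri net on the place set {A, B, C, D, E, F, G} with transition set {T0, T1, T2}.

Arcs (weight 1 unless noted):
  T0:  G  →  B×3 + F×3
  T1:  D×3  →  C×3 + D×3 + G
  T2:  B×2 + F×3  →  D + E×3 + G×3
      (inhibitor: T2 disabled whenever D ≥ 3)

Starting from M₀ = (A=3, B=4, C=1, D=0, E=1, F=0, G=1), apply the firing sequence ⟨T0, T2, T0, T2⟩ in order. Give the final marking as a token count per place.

(A=3, B=6, C=1, D=2, E=7, F=0, G=5)

step 1: fire T0:  (A=3, B=4, C=1, D=0, E=1, F=0, G=1) → (A=3, B=7, C=1, D=0, E=1, F=3, G=0)
step 2: fire T2:  (A=3, B=7, C=1, D=0, E=1, F=3, G=0) → (A=3, B=5, C=1, D=1, E=4, F=0, G=3)
step 3: fire T0:  (A=3, B=5, C=1, D=1, E=4, F=0, G=3) → (A=3, B=8, C=1, D=1, E=4, F=3, G=2)
step 4: fire T2:  (A=3, B=8, C=1, D=1, E=4, F=3, G=2) → (A=3, B=6, C=1, D=2, E=7, F=0, G=5)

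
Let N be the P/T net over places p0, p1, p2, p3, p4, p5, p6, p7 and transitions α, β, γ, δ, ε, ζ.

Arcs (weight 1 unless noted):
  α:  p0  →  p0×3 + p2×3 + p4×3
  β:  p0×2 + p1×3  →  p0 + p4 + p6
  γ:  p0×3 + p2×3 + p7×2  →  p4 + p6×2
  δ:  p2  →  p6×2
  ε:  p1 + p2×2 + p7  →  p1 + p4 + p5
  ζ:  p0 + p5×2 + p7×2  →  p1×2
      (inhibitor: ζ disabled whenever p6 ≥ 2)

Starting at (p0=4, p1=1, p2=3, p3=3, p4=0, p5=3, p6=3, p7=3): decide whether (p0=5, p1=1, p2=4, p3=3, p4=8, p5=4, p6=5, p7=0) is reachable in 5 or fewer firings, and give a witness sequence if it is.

YES — reachable via ⟨α, α, γ, ε⟩ (4 firings)

step 1: fire α:  (p0=4, p1=1, p2=3, p3=3, p4=0, p5=3, p6=3, p7=3) → (p0=6, p1=1, p2=6, p3=3, p4=3, p5=3, p6=3, p7=3)
step 2: fire α:  (p0=6, p1=1, p2=6, p3=3, p4=3, p5=3, p6=3, p7=3) → (p0=8, p1=1, p2=9, p3=3, p4=6, p5=3, p6=3, p7=3)
step 3: fire γ:  (p0=8, p1=1, p2=9, p3=3, p4=6, p5=3, p6=3, p7=3) → (p0=5, p1=1, p2=6, p3=3, p4=7, p5=3, p6=5, p7=1)
step 4: fire ε:  (p0=5, p1=1, p2=6, p3=3, p4=7, p5=3, p6=5, p7=1) → (p0=5, p1=1, p2=4, p3=3, p4=8, p5=4, p6=5, p7=0)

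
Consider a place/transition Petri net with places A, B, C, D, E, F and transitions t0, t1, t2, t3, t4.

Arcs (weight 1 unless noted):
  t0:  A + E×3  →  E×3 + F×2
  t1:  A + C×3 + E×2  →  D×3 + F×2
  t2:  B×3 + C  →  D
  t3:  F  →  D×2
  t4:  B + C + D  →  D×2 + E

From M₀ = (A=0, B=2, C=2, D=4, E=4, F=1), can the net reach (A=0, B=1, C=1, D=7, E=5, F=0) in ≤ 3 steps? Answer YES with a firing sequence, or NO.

step 1: fire t3:  (A=0, B=2, C=2, D=4, E=4, F=1) → (A=0, B=2, C=2, D=6, E=4, F=0)
step 2: fire t4:  (A=0, B=2, C=2, D=6, E=4, F=0) → (A=0, B=1, C=1, D=7, E=5, F=0)

YES — reachable via ⟨t3, t4⟩ (2 firings)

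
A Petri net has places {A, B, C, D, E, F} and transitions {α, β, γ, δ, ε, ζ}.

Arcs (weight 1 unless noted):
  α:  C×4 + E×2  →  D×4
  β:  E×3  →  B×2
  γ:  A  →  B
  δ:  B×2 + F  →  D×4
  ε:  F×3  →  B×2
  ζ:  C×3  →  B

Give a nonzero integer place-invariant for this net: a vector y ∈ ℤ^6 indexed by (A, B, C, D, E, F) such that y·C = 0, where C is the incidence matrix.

Incidence matrix C (rows=places, cols=transitions):
        α    β    γ    δ    ε    ζ
    A   0    0   -1    0    0    0
    B   0    2    1   -2    2    1
    C  -4    0    0    0    0   -3
    D   4    0    0    4    0    0
    E  -2   -3    0    0    0    0
    F   0    0    0   -1   -3    0

Candidate y = [3, 3, 1, 2, 2, 2]; check y·C column-wise:
  col α: 3·0 + 3·0 + 1·-4 + 2·4 + 2·-2 + 2·0 = 0
  col β: 3·0 + 3·2 + 1·0 + 2·0 + 2·-3 + 2·0 = 0
  col γ: 3·-1 + 3·1 + 1·0 + 2·0 + 2·0 + 2·0 = 0
  col δ: 3·0 + 3·-2 + 1·0 + 2·4 + 2·0 + 2·-1 = 0
  col ε: 3·0 + 3·2 + 1·0 + 2·0 + 2·0 + 2·-3 = 0
  col ζ: 3·0 + 3·1 + 1·-3 + 2·0 + 2·0 + 2·0 = 0

y = (A:3, B:3, C:1, D:2, E:2, F:2)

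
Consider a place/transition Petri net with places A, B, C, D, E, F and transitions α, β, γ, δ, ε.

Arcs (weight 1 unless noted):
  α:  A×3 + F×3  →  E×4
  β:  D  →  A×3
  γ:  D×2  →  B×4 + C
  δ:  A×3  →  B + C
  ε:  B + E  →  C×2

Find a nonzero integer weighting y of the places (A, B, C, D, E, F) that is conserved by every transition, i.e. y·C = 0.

Incidence matrix C (rows=places, cols=transitions):
        α    β    γ    δ    ε
    A  -3    3    0   -3    0
    B   0    0    4    1   -1
    C   0    0    1    1    2
    D   0   -1   -2    0    0
    E   4    0    0    0   -1
    F  -3    0    0    0    0

Candidate y = [1, 1, 2, 3, 3, 3]; check y·C column-wise:
  col α: 1·-3 + 1·0 + 2·0 + 3·0 + 3·4 + 3·-3 = 0
  col β: 1·3 + 1·0 + 2·0 + 3·-1 + 3·0 + 3·0 = 0
  col γ: 1·0 + 1·4 + 2·1 + 3·-2 + 3·0 + 3·0 = 0
  col δ: 1·-3 + 1·1 + 2·1 + 3·0 + 3·0 + 3·0 = 0
  col ε: 1·0 + 1·-1 + 2·2 + 3·0 + 3·-1 + 3·0 = 0

y = (A:1, B:1, C:2, D:3, E:3, F:3)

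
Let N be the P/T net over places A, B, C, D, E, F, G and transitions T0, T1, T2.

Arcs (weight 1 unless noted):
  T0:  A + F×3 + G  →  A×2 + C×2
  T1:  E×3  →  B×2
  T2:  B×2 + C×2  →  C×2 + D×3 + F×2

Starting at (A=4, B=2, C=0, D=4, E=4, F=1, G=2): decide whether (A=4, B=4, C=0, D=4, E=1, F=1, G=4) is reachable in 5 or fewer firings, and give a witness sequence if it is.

depth 0: 1 marking
depth 1: 2 markings reached so far
depth 2: 2 markings reached so far
(frontier empty at depth 2; search complete)
target is not among the 2 markings reachable within 5 steps

NO — not reachable within 5 firings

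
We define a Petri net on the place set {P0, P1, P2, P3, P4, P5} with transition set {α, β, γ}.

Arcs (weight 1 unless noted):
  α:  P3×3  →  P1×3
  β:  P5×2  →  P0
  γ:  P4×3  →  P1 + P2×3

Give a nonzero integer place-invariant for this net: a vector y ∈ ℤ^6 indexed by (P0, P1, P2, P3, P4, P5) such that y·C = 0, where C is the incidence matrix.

y = (P0:0, P1:3, P2:-1, P3:3, P4:0, P5:0)

Incidence matrix C (rows=places, cols=transitions):
        α    β    γ
   P0   0    1    0
   P1   3    0    1
   P2   0    0    3
   P3  -3    0    0
   P4   0    0   -3
   P5   0   -2    0

Candidate y = [0, 3, -1, 3, 0, 0]; check y·C column-wise:
  col α: 3·3 + -1·0 + 3·-3 = 0
  col β: 0·1 + 3·0 + -1·0 + 3·0 + 0·-2 = 0
  col γ: 3·1 + -1·3 + 3·0 + 0·-3 = 0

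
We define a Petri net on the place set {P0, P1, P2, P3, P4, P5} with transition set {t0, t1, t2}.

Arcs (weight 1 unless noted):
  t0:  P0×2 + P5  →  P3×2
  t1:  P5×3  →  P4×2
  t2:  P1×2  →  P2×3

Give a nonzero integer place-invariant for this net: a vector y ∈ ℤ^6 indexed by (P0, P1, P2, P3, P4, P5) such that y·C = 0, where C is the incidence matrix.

Incidence matrix C (rows=places, cols=transitions):
       t0   t1   t2
   P0  -2    0    0
   P1   0    0   -2
   P2   0    0    3
   P3   2    0    0
   P4   0    2    0
   P5  -1   -3    0

Candidate y = [0, 3, 2, 0, 0, 0]; check y·C column-wise:
  col t0: 0·-2 + 3·0 + 2·0 + 0·2 + 0·-1 = 0
  col t1: 3·0 + 2·0 + 0·2 + 0·-3 = 0
  col t2: 3·-2 + 2·3 = 0

y = (P0:0, P1:3, P2:2, P3:0, P4:0, P5:0)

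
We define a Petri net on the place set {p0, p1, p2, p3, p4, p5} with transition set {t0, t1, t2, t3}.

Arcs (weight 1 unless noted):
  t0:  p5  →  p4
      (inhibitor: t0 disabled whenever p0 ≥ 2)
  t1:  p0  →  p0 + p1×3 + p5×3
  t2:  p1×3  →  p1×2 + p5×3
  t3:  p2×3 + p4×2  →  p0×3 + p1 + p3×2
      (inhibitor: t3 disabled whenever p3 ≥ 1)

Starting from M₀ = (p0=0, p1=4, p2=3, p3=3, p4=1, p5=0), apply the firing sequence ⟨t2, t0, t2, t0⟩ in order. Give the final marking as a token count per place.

(p0=0, p1=2, p2=3, p3=3, p4=3, p5=4)

step 1: fire t2:  (p0=0, p1=4, p2=3, p3=3, p4=1, p5=0) → (p0=0, p1=3, p2=3, p3=3, p4=1, p5=3)
step 2: fire t0:  (p0=0, p1=3, p2=3, p3=3, p4=1, p5=3) → (p0=0, p1=3, p2=3, p3=3, p4=2, p5=2)
step 3: fire t2:  (p0=0, p1=3, p2=3, p3=3, p4=2, p5=2) → (p0=0, p1=2, p2=3, p3=3, p4=2, p5=5)
step 4: fire t0:  (p0=0, p1=2, p2=3, p3=3, p4=2, p5=5) → (p0=0, p1=2, p2=3, p3=3, p4=3, p5=4)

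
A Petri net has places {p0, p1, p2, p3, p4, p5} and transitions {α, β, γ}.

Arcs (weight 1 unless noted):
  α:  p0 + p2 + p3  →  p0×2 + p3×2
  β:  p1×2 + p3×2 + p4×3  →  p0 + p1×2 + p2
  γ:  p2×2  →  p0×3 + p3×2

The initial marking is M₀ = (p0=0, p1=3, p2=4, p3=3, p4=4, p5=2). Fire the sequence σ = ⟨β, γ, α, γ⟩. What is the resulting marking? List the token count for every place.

(p0=8, p1=3, p2=0, p3=6, p4=1, p5=2)

step 1: fire β:  (p0=0, p1=3, p2=4, p3=3, p4=4, p5=2) → (p0=1, p1=3, p2=5, p3=1, p4=1, p5=2)
step 2: fire γ:  (p0=1, p1=3, p2=5, p3=1, p4=1, p5=2) → (p0=4, p1=3, p2=3, p3=3, p4=1, p5=2)
step 3: fire α:  (p0=4, p1=3, p2=3, p3=3, p4=1, p5=2) → (p0=5, p1=3, p2=2, p3=4, p4=1, p5=2)
step 4: fire γ:  (p0=5, p1=3, p2=2, p3=4, p4=1, p5=2) → (p0=8, p1=3, p2=0, p3=6, p4=1, p5=2)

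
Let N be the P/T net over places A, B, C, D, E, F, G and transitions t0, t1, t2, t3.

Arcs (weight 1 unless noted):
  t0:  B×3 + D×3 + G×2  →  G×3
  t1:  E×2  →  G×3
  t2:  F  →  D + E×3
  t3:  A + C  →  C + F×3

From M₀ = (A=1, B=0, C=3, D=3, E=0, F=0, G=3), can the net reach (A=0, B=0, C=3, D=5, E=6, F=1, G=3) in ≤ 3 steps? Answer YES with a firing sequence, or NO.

YES — reachable via ⟨t3, t2, t2⟩ (3 firings)

step 1: fire t3:  (A=1, B=0, C=3, D=3, E=0, F=0, G=3) → (A=0, B=0, C=3, D=3, E=0, F=3, G=3)
step 2: fire t2:  (A=0, B=0, C=3, D=3, E=0, F=3, G=3) → (A=0, B=0, C=3, D=4, E=3, F=2, G=3)
step 3: fire t2:  (A=0, B=0, C=3, D=4, E=3, F=2, G=3) → (A=0, B=0, C=3, D=5, E=6, F=1, G=3)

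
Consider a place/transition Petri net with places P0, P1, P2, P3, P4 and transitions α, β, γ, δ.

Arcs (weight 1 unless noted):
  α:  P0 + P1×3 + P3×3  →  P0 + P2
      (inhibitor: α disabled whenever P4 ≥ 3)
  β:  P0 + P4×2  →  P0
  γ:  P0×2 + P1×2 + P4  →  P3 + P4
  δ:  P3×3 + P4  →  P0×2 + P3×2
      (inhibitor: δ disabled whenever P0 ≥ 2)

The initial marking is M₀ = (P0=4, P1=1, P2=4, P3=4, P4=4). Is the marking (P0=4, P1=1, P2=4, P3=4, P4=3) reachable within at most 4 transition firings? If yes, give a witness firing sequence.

NO — not reachable within 4 firings

depth 0: 1 marking
depth 1: 2 markings reached so far
depth 2: 3 markings reached so far
depth 3: 3 markings reached so far
(frontier empty at depth 3; search complete)
target is not among the 3 markings reachable within 4 steps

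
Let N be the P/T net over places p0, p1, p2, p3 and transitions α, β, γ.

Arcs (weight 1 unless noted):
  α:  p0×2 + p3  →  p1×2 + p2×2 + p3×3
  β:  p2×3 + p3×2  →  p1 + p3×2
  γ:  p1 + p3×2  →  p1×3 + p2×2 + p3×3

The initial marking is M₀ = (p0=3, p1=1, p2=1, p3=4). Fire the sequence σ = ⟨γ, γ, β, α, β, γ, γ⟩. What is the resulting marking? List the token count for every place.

step 1: fire γ:  (p0=3, p1=1, p2=1, p3=4) → (p0=3, p1=3, p2=3, p3=5)
step 2: fire γ:  (p0=3, p1=3, p2=3, p3=5) → (p0=3, p1=5, p2=5, p3=6)
step 3: fire β:  (p0=3, p1=5, p2=5, p3=6) → (p0=3, p1=6, p2=2, p3=6)
step 4: fire α:  (p0=3, p1=6, p2=2, p3=6) → (p0=1, p1=8, p2=4, p3=8)
step 5: fire β:  (p0=1, p1=8, p2=4, p3=8) → (p0=1, p1=9, p2=1, p3=8)
step 6: fire γ:  (p0=1, p1=9, p2=1, p3=8) → (p0=1, p1=11, p2=3, p3=9)
step 7: fire γ:  (p0=1, p1=11, p2=3, p3=9) → (p0=1, p1=13, p2=5, p3=10)

(p0=1, p1=13, p2=5, p3=10)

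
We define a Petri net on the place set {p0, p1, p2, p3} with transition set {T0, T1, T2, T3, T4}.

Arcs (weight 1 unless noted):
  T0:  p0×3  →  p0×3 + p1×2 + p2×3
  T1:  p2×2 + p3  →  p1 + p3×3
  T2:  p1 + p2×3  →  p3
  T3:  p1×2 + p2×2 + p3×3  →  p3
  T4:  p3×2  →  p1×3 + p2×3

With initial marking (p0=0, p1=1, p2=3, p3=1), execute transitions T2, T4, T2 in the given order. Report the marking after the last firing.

(p0=0, p1=2, p2=0, p3=1)

step 1: fire T2:  (p0=0, p1=1, p2=3, p3=1) → (p0=0, p1=0, p2=0, p3=2)
step 2: fire T4:  (p0=0, p1=0, p2=0, p3=2) → (p0=0, p1=3, p2=3, p3=0)
step 3: fire T2:  (p0=0, p1=3, p2=3, p3=0) → (p0=0, p1=2, p2=0, p3=1)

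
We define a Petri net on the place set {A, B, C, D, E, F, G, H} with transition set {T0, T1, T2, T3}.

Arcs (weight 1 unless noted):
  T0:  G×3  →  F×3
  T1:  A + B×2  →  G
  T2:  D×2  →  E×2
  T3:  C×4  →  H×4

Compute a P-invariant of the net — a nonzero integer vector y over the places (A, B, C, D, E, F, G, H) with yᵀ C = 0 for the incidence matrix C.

Incidence matrix C (rows=places, cols=transitions):
       T0   T1   T2   T3
    A   0   -1    0    0
    B   0   -2    0    0
    C   0    0    0   -4
    D   0    0   -2    0
    E   0    0    2    0
    F   3    0    0    0
    G  -3    1    0    0
    H   0    0    0    4

Candidate y = [2, -1, 0, 0, 0, 0, 0, 0]; check y·C column-wise:
  col T0: 2·0 + -1·0 + 0·3 + 0·-3 = 0
  col T1: 2·-1 + -1·-2 + 0·1 = 0
  col T2: 2·0 + -1·0 + 0·-2 + 0·2 = 0
  col T3: 2·0 + -1·0 + 0·-4 + 0·4 = 0

y = (A:2, B:-1, C:0, D:0, E:0, F:0, G:0, H:0)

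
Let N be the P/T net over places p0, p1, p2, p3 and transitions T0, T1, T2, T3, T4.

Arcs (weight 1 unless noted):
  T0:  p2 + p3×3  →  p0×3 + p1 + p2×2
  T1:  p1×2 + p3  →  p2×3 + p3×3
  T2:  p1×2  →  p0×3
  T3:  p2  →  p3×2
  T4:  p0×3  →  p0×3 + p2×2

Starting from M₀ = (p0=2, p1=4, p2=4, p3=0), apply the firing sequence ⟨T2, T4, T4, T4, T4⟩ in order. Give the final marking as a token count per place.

(p0=5, p1=2, p2=12, p3=0)

step 1: fire T2:  (p0=2, p1=4, p2=4, p3=0) → (p0=5, p1=2, p2=4, p3=0)
step 2: fire T4:  (p0=5, p1=2, p2=4, p3=0) → (p0=5, p1=2, p2=6, p3=0)
step 3: fire T4:  (p0=5, p1=2, p2=6, p3=0) → (p0=5, p1=2, p2=8, p3=0)
step 4: fire T4:  (p0=5, p1=2, p2=8, p3=0) → (p0=5, p1=2, p2=10, p3=0)
step 5: fire T4:  (p0=5, p1=2, p2=10, p3=0) → (p0=5, p1=2, p2=12, p3=0)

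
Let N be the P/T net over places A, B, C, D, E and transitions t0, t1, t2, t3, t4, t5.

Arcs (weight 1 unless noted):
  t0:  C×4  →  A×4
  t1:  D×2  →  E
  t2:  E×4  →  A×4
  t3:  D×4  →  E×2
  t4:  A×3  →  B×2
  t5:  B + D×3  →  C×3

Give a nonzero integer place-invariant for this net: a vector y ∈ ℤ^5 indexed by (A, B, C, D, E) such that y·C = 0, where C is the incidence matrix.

y = (A:2, B:3, C:2, D:1, E:2)

Incidence matrix C (rows=places, cols=transitions):
       t0   t1   t2   t3   t4   t5
    A   4    0    4    0   -3    0
    B   0    0    0    0    2   -1
    C  -4    0    0    0    0    3
    D   0   -2    0   -4    0   -3
    E   0    1   -4    2    0    0

Candidate y = [2, 3, 2, 1, 2]; check y·C column-wise:
  col t0: 2·4 + 3·0 + 2·-4 + 1·0 + 2·0 = 0
  col t1: 2·0 + 3·0 + 2·0 + 1·-2 + 2·1 = 0
  col t2: 2·4 + 3·0 + 2·0 + 1·0 + 2·-4 = 0
  col t3: 2·0 + 3·0 + 2·0 + 1·-4 + 2·2 = 0
  col t4: 2·-3 + 3·2 + 2·0 + 1·0 + 2·0 = 0
  col t5: 2·0 + 3·-1 + 2·3 + 1·-3 + 2·0 = 0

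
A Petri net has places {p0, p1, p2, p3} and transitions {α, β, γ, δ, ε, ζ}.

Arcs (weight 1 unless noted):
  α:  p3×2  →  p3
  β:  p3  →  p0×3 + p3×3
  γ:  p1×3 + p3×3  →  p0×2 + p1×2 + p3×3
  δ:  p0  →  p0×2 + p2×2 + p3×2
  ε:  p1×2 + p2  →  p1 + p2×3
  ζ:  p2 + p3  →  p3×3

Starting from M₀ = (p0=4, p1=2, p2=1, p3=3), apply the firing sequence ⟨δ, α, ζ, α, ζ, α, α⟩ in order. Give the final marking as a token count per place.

(p0=5, p1=2, p2=1, p3=5)

step 1: fire δ:  (p0=4, p1=2, p2=1, p3=3) → (p0=5, p1=2, p2=3, p3=5)
step 2: fire α:  (p0=5, p1=2, p2=3, p3=5) → (p0=5, p1=2, p2=3, p3=4)
step 3: fire ζ:  (p0=5, p1=2, p2=3, p3=4) → (p0=5, p1=2, p2=2, p3=6)
step 4: fire α:  (p0=5, p1=2, p2=2, p3=6) → (p0=5, p1=2, p2=2, p3=5)
step 5: fire ζ:  (p0=5, p1=2, p2=2, p3=5) → (p0=5, p1=2, p2=1, p3=7)
step 6: fire α:  (p0=5, p1=2, p2=1, p3=7) → (p0=5, p1=2, p2=1, p3=6)
step 7: fire α:  (p0=5, p1=2, p2=1, p3=6) → (p0=5, p1=2, p2=1, p3=5)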